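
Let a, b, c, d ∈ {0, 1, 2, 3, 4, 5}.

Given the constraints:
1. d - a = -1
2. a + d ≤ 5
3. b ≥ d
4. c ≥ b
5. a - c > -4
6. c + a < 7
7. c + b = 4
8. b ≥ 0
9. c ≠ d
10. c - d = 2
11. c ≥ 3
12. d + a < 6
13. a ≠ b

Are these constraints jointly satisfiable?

One satisfying assignment is a = 2, b = 1, c = 3, d = 1.
For the less obvious constraints — constraint 1: d - a = -1; constraint 2: a + d = 3 — and the others hold by inspection.

Satisfiable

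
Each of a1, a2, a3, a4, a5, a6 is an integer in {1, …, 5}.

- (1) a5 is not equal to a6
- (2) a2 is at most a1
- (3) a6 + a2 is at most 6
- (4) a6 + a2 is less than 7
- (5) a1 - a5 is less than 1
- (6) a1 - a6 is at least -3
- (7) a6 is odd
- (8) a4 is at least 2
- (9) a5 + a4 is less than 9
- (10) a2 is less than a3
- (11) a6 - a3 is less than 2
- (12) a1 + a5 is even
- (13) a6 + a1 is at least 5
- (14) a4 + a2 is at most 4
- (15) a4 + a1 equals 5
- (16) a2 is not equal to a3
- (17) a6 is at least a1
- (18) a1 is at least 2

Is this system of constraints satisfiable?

Satisfiable

One satisfying assignment is a1 = 2, a2 = 1, a3 = 5, a4 = 3, a5 = 4, a6 = 5.
For the less obvious constraints — constraint 3: a6 + a2 = 6; constraint 4: a6 + a2 = 6 — and the others hold by inspection.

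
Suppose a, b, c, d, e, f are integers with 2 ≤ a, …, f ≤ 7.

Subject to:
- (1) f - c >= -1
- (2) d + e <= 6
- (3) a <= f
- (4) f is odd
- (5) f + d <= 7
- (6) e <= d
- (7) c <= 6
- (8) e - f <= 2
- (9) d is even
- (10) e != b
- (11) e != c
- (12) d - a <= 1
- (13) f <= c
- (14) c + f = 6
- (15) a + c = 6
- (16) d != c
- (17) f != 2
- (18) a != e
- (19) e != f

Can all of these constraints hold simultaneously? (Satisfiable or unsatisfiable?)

One satisfying assignment is a = 3, b = 4, c = 3, d = 2, e = 2, f = 3.
For the less obvious constraints — constraint 1: f - c = 0; constraint 2: d + e = 4; constraint 5: f + d = 5 — and the others hold by inspection.

Satisfiable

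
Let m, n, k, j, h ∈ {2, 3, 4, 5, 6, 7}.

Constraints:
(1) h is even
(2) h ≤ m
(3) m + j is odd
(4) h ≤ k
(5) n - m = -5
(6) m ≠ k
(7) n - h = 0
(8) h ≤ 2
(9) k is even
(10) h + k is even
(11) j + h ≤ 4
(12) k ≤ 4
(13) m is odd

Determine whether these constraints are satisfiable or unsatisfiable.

Take m = 7, n = 2, k = 2, j = 2, h = 2. Then constraint 5: n - m = -5; constraint 7: n - h = 0; constraint 11: j + h = 4, and every other listed constraint is also met.

Satisfiable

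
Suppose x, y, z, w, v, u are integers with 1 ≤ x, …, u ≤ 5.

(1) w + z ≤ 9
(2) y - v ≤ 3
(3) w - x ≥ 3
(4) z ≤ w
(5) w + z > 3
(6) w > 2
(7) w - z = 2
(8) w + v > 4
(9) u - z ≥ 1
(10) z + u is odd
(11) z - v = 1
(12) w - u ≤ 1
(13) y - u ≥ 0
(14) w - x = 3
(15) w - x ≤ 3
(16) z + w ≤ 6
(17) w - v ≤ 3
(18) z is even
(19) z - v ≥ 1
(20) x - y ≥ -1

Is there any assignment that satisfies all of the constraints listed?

Constraints 3, 9, 13, 17, 19, and 20 give u − z ≥ 1, z − v ≥ 1, v − w ≥ -3, w − x ≥ 3, x − y ≥ -1, y − u ≥ 0.
Adding all 6 inequalities: the left sides telescope to 0, and the right sides sum to 1 + 1 + (-3) + 3 + (-1) + 0 = 1. So 0 ≥ 1, which is false.

Unsatisfiable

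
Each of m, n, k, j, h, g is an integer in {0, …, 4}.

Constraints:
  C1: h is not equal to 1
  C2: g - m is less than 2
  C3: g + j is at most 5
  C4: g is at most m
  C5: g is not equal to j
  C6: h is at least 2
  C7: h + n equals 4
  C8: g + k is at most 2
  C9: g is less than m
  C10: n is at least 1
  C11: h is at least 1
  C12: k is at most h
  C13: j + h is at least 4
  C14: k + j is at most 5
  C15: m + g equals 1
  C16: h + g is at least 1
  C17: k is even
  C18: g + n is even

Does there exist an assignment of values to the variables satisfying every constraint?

Satisfiable

Try m = 1, n = 2, k = 2, j = 3, h = 2, g = 0.
Check constraint 2: g - m = -1; constraint 3: g + j = 3; constraint 7: h + n = 4. The remaining constraints are straightforward to verify.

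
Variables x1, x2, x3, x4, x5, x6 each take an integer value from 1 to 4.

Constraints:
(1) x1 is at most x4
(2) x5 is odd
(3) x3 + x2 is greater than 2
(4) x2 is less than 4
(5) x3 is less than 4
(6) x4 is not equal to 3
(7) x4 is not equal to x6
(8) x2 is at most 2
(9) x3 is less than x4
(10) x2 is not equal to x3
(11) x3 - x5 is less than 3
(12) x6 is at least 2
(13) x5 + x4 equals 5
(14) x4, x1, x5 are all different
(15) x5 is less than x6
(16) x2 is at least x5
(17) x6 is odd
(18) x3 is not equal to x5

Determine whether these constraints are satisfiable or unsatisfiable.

Try x1 = 3, x2 = 1, x3 = 3, x4 = 4, x5 = 1, x6 = 3.
Check constraint 3: x3 + x2 = 4; constraint 11: x3 - x5 = 2; constraint 13: x5 + x4 = 5. The remaining constraints are straightforward to verify.

Satisfiable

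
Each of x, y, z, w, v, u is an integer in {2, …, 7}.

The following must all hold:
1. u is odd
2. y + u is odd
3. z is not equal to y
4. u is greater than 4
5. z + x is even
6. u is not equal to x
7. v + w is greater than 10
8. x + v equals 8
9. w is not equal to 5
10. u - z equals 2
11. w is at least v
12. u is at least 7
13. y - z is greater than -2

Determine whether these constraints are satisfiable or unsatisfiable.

Satisfiable

The assignment x = 3, y = 6, z = 5, w = 7, v = 5, u = 7 works:
  constraint 7 holds since v + w = 12.
  constraint 8 holds since x + v = 8.
  constraint 10 holds since u - z = 2.
The rest check out directly.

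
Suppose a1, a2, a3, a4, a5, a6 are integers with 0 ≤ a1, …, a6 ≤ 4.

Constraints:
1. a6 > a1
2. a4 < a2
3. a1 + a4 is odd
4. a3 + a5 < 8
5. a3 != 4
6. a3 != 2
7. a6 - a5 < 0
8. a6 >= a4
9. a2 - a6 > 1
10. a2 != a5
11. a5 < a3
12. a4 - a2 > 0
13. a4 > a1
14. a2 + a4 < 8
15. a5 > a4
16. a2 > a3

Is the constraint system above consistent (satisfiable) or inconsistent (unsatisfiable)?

Unsatisfiable

Constraints 7, 8, 11, 12, and 16 give a3 < a2, a2 < a4, a4 ≤ a6, a6 < a5, a5 < a3. Chaining: a3 < a2 < a4 ≤ a6 < a5 < a3, which forces a3 < a3 — impossible.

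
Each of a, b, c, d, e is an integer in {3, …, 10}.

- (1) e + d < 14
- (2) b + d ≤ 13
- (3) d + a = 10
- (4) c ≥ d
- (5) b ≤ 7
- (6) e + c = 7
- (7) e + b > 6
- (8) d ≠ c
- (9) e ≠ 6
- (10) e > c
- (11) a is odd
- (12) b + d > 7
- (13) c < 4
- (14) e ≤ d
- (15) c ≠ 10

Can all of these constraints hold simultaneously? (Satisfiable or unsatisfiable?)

Unsatisfiable

Constraints 4, 10, and 14 give c < e, e ≤ d, d ≤ c. Chaining: c < e ≤ d ≤ c, which forces c < c — impossible.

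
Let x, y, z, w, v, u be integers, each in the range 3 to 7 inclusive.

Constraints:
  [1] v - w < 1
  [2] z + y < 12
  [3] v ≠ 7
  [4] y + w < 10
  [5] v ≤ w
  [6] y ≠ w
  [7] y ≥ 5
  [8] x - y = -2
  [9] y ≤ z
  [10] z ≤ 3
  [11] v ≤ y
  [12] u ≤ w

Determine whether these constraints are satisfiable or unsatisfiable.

From constraints 7 and 9: z ≥ y and y ≥ 5, so z ≥ 5. From constraint 10: z ≤ 3. But 3 < 5, so no value of z works.

Unsatisfiable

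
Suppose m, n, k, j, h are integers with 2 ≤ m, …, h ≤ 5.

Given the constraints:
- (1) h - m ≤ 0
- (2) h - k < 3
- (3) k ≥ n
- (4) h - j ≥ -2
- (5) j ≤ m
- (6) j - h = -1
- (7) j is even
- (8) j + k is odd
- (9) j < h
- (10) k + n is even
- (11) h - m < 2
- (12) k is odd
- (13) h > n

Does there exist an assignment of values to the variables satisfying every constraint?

One satisfying assignment is m = 5, n = 3, k = 3, j = 4, h = 5.
For the less obvious constraints — constraint 1: h - m = 0; constraint 2: h - k = 2; constraint 4: h - j = 1 — and the others hold by inspection.

Satisfiable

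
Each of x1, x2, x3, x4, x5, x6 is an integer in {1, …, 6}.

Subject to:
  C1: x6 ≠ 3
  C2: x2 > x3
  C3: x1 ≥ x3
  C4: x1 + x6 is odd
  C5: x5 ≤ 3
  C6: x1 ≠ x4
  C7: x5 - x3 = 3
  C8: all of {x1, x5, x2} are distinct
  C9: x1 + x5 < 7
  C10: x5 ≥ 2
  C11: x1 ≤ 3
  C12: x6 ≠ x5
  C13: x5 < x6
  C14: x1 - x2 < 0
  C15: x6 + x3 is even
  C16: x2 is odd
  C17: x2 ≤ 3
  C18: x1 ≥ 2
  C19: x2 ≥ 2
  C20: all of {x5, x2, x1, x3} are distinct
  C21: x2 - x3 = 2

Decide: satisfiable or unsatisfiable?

Constraints 5, 10, 11, 17, 18, and 19 confine each of x1, x5, x2 to the 2 values {2, 3}.
Constraint 8 requires all 3 of them to be distinct, but only 2 values are available — impossible by the pigeonhole principle.

Unsatisfiable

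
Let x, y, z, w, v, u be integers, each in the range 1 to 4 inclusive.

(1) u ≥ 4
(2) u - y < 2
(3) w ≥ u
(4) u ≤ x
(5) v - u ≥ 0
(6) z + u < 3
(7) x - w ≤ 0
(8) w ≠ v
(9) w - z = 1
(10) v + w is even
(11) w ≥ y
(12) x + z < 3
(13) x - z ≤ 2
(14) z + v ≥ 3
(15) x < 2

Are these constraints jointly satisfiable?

Unsatisfiable

From constraints 1 and 4: x ≥ u and u ≥ 4, so x ≥ 4. From constraint 15: x ≤ 1. But 1 < 4, so no value of x works.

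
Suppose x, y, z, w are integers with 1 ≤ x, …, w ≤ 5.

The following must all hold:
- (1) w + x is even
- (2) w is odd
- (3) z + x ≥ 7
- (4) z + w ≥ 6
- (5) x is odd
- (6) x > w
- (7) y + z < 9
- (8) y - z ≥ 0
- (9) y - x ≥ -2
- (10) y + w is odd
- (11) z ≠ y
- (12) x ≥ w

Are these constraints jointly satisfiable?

Setting (x, y, z, w) = (5, 4, 3, 3) satisfies everything: constraint 3: z + x = 8; constraint 4: z + w = 6; constraint 7: y + z = 7, and the others follow.

Satisfiable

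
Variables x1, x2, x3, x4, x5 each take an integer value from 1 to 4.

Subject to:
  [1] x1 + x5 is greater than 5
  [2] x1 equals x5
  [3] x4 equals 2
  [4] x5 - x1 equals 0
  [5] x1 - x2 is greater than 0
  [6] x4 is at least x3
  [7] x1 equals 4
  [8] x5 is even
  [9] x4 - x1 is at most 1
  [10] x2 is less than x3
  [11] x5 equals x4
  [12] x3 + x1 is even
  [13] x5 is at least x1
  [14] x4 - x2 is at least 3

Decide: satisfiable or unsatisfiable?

Constraint 7 fixes x1 = 4 and constraint 3 fixes x4 = 2. Constraints 2 and 11 give x1 = x5 = x4, so x1 = x4. But 4 ≠ 2 — contradiction.

Unsatisfiable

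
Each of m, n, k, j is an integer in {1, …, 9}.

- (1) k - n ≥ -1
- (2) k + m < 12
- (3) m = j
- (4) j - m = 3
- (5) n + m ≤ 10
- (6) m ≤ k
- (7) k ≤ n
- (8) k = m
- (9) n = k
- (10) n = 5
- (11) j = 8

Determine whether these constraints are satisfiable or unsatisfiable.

Constraint 10 fixes n = 5 and constraint 11 fixes j = 8. Constraints 3, 8, and 9 give n = k = m = j, so n = j. But 5 ≠ 8 — contradiction.

Unsatisfiable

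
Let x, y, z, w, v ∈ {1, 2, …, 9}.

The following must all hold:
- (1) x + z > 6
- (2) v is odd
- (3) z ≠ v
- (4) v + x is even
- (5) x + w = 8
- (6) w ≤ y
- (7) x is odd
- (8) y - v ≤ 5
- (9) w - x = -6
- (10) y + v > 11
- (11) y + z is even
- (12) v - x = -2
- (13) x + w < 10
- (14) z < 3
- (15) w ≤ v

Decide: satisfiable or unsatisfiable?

One satisfying assignment is x = 7, y = 8, z = 2, w = 1, v = 5.
For the less obvious constraints — constraint 1: x + z = 9; constraint 5: x + w = 8; constraint 8: y - v = 3 — and the others hold by inspection.

Satisfiable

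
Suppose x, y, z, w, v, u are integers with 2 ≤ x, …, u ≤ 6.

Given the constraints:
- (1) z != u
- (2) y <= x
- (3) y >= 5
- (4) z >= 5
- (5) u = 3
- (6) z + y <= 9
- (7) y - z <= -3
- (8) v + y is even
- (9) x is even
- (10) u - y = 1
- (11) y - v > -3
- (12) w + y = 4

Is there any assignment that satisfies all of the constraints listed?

From constraint 4: z ≥ 5. From constraint 3: y ≥ 5. Hence z + y ≥ 10. But constraint 6 requires z + y ≤ 9, and 9 < 10. Contradiction.

Unsatisfiable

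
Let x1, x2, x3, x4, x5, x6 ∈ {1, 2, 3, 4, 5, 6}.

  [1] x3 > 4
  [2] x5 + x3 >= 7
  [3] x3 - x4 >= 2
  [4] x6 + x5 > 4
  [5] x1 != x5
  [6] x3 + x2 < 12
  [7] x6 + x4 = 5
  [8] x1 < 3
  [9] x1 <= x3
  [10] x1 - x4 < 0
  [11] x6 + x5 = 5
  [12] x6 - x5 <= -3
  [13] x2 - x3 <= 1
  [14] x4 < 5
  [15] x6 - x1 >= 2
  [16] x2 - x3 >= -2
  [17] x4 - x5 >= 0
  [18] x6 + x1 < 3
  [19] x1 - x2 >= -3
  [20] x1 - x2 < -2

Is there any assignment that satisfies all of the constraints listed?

Constraints 3, 12, 15, 16, 17, and 19 give x4 − x5 ≥ 0, x5 − x6 ≥ 3, x6 − x1 ≥ 2, x1 − x2 ≥ -3, x2 − x3 ≥ -2, x3 − x4 ≥ 2.
Adding all 6 inequalities: the left sides telescope to 0, and the right sides sum to 0 + 3 + 2 + (-3) + (-2) + 2 = 2. So 0 ≥ 2, which is false.

Unsatisfiable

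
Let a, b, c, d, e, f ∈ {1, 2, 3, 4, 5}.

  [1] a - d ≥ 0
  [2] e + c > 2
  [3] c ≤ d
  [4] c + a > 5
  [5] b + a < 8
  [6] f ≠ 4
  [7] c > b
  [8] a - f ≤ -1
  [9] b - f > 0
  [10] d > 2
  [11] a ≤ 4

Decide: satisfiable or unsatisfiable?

Unsatisfiable

Constraints 1, 3, 7, 8, and 9 give a < f, f < b, b < c, c ≤ d, d ≤ a. Chaining: a < f < b < c ≤ d ≤ a, which forces a < a — impossible.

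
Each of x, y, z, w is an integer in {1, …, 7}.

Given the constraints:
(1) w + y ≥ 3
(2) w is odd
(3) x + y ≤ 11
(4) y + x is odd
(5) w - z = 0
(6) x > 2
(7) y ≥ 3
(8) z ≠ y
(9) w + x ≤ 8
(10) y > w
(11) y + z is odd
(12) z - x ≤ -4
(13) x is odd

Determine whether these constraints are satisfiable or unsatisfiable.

One satisfying assignment is x = 5, y = 4, z = 1, w = 1.
For the less obvious constraints — constraint 1: w + y = 5; constraint 3: x + y = 9 — and the others hold by inspection.

Satisfiable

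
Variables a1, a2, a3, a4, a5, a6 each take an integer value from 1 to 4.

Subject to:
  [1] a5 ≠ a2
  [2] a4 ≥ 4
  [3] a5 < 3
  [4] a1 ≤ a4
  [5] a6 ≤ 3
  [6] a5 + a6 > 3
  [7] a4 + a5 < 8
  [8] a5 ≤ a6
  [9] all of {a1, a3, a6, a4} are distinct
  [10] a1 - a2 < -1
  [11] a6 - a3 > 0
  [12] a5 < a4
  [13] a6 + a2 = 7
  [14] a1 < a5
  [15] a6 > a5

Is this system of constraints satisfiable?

The assignment a1 = 1, a2 = 4, a3 = 2, a4 = 4, a5 = 2, a6 = 3 works:
  constraint 6 holds since a5 + a6 = 5.
  constraint 7 holds since a4 + a5 = 6.
The rest check out directly.

Satisfiable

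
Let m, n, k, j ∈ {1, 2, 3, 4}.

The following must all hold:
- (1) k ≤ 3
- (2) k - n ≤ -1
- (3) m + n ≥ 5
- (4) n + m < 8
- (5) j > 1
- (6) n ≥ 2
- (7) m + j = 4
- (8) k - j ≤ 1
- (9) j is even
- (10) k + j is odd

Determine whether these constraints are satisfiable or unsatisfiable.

Satisfiable

Try m = 2, n = 4, k = 3, j = 2.
Check constraint 2: k - n = -1; constraint 3: m + n = 6. The remaining constraints are straightforward to verify.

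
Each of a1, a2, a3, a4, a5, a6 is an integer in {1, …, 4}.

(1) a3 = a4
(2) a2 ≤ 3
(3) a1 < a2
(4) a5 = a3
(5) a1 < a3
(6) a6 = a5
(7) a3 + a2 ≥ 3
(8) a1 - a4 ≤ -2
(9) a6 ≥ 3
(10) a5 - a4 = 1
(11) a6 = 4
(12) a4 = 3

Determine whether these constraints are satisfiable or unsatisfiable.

Unsatisfiable

Constraint 11 fixes a6 = 4 and constraint 12 fixes a4 = 3. Constraints 1, 4, and 6 give a6 = a5 = a3 = a4, so a6 = a4. But 4 ≠ 3 — contradiction.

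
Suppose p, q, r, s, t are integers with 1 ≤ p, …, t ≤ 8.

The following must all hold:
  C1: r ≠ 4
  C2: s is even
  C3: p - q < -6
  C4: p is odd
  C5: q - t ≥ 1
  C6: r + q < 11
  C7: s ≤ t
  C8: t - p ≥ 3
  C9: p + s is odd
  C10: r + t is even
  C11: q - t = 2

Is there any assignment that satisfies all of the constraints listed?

One satisfying assignment is p = 1, q = 8, r = 2, s = 6, t = 6.
For the less obvious constraints — constraint 3: p - q = -7; constraint 5: q - t = 2; constraint 6: r + q = 10 — and the others hold by inspection.

Satisfiable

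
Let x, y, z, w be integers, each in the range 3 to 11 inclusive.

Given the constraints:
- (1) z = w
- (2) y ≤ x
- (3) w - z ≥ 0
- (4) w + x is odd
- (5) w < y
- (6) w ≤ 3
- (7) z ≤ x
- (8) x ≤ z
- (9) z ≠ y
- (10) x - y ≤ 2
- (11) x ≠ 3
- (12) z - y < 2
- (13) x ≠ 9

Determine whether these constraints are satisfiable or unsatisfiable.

Constraints 2, 3, 5, and 8 give x ≤ z, z ≤ w, w < y, y ≤ x. Chaining: x ≤ z ≤ w < y ≤ x, which forces x < x — impossible.

Unsatisfiable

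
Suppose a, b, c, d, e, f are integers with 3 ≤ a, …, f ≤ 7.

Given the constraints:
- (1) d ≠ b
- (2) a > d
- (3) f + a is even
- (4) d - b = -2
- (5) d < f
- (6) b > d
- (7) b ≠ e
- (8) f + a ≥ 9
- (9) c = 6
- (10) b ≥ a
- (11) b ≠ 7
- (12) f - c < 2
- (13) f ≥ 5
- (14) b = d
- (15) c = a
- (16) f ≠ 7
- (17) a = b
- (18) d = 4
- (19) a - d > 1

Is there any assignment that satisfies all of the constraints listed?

Unsatisfiable

Constraint 9 fixes c = 6 and constraint 18 fixes d = 4. Constraints 14, 15, and 17 give c = a = b = d, so c = d. But 6 ≠ 4 — contradiction.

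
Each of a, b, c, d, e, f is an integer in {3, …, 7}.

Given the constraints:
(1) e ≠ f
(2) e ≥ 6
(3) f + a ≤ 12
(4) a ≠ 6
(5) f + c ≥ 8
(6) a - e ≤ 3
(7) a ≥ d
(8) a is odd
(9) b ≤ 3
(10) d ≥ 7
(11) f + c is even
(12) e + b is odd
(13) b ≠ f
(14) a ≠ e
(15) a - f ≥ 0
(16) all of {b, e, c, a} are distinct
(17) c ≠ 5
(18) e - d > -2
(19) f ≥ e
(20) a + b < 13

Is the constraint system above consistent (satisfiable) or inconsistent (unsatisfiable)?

Unsatisfiable

From constraints 2 and 19: f ≥ e ≥ 6. From constraints 7 and 10: a ≥ d ≥ 7. Hence f + a ≥ 13. But constraint 3 requires f + a ≤ 12, and 12 < 13. Contradiction.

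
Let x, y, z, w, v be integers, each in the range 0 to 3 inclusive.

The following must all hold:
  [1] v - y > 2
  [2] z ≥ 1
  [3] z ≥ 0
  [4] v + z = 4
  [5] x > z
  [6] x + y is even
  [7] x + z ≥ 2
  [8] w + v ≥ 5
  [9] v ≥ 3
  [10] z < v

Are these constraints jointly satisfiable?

Satisfiable

Take x = 2, y = 0, z = 1, w = 3, v = 3. Then constraint 1: v - y = 3; constraint 4: v + z = 4; constraint 7: x + z = 3, and every other listed constraint is also met.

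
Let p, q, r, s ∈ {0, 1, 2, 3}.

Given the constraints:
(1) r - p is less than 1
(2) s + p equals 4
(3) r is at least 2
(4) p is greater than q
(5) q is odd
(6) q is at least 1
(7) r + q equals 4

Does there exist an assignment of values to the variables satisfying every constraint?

Take p = 3, q = 1, r = 3, s = 1. Then constraint 1: r - p = 0; constraint 2: s + p = 4, and every other listed constraint is also met.

Satisfiable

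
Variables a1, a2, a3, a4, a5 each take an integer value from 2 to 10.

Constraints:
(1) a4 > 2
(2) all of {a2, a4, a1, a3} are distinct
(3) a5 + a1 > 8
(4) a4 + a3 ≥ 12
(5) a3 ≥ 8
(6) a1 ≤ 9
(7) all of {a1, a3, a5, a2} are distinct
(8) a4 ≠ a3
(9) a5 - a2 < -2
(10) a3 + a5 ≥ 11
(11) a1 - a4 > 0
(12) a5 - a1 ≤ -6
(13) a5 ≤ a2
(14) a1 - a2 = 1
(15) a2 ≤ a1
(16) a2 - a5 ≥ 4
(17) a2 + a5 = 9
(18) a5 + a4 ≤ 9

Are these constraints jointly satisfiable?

Satisfiable

The assignment a1 = 8, a2 = 7, a3 = 9, a4 = 5, a5 = 2 works:
  constraint 3 holds since a5 + a1 = 10.
  constraint 4 holds since a4 + a3 = 14.
The rest check out directly.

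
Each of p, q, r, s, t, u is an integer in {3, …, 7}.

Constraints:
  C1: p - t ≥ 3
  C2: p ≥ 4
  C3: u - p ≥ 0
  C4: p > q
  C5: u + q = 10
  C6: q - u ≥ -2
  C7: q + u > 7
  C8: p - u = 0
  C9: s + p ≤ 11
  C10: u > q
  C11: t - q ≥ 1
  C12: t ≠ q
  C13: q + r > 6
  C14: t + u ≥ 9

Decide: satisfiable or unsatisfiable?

Unsatisfiable

Constraints 1, 3, 6, and 11 give t − q ≥ 1, q − u ≥ -2, u − p ≥ 0, p − t ≥ 3.
Adding all 4 inequalities: the left sides telescope to 0, and the right sides sum to 1 + (-2) + 0 + 3 = 2. So 0 ≥ 2, which is false.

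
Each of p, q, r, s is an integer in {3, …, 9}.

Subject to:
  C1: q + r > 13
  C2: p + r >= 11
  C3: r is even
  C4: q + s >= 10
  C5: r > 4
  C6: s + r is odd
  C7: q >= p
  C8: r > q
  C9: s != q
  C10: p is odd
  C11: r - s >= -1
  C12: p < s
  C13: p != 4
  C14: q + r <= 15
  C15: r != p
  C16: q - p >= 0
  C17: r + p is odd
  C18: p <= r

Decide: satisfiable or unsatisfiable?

Satisfiable

Try p = 3, q = 6, r = 8, s = 7.
Check constraint 1: q + r = 14; constraint 2: p + r = 11; constraint 4: q + s = 13. The remaining constraints are straightforward to verify.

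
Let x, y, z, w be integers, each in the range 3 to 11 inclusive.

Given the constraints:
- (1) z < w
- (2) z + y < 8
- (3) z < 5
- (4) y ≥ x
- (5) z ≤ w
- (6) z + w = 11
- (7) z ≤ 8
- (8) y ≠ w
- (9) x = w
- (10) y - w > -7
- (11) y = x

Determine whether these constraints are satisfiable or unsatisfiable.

From constraints 9 and 11, y = x = w, so y = w. But constraint 8 says y ≠ w. Contradiction.

Unsatisfiable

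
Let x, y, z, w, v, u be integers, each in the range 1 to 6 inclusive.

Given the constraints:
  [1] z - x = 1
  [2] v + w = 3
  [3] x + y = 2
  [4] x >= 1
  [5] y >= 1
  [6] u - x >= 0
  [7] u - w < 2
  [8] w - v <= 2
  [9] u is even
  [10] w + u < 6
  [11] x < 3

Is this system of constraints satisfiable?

Satisfiable

Setting (x, y, z, w, v, u) = (1, 1, 2, 2, 1, 2) satisfies everything: constraint 1: z - x = 1; constraint 2: v + w = 3, and the others follow.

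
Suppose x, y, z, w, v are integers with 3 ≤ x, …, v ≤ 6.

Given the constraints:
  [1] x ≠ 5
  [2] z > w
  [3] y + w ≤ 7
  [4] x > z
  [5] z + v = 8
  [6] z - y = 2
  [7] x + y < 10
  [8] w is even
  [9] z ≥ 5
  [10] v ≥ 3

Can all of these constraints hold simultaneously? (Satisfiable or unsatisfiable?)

Try x = 6, y = 3, z = 5, w = 4, v = 3.
Check constraint 3: y + w = 7; constraint 5: z + v = 8; constraint 6: z - y = 2. The remaining constraints are straightforward to verify.

Satisfiable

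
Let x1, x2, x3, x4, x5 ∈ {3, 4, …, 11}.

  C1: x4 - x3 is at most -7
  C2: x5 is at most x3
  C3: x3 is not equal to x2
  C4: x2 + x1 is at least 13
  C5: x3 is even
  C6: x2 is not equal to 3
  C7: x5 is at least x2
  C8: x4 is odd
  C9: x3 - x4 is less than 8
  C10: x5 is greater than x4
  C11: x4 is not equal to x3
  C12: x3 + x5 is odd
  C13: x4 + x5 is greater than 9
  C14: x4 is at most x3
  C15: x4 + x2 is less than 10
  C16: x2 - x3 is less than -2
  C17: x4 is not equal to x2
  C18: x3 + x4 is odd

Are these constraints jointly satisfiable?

Satisfiable

Try x1 = 9, x2 = 5, x3 = 10, x4 = 3, x5 = 9.
Check constraint 1: x4 - x3 = -7; constraint 4: x2 + x1 = 14; constraint 9: x3 - x4 = 7. The remaining constraints are straightforward to verify.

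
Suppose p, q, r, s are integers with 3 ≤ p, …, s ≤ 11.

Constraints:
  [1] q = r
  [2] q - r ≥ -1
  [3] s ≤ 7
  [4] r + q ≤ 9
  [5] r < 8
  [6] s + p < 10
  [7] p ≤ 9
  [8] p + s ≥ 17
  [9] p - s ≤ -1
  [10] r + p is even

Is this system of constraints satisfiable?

From constraint 7: p ≤ 9. From constraint 3: s ≤ 7. Hence p + s ≤ 16. But constraint 8 requires p + s ≥ 17, and 17 > 16. Contradiction.

Unsatisfiable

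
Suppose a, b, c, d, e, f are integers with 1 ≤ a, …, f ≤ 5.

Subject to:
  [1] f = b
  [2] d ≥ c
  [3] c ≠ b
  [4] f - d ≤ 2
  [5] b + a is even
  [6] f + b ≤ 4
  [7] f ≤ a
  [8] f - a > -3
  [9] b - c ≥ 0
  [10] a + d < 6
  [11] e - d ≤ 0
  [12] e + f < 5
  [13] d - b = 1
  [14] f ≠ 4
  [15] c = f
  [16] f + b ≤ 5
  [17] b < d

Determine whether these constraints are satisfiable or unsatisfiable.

From constraints 1 and 15, c = f = b, so c = b. But constraint 3 says c ≠ b. Contradiction.

Unsatisfiable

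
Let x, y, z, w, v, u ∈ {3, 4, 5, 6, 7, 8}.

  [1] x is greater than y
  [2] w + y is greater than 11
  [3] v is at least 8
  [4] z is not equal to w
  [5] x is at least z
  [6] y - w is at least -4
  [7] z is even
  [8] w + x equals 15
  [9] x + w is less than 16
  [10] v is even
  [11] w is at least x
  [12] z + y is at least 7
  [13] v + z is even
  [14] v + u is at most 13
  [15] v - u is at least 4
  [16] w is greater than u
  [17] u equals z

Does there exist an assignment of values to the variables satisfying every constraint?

Satisfiable

Take x = 7, y = 6, z = 4, w = 8, v = 8, u = 4. Then constraint 2: w + y = 14; constraint 6: y - w = -2, and every other listed constraint is also met.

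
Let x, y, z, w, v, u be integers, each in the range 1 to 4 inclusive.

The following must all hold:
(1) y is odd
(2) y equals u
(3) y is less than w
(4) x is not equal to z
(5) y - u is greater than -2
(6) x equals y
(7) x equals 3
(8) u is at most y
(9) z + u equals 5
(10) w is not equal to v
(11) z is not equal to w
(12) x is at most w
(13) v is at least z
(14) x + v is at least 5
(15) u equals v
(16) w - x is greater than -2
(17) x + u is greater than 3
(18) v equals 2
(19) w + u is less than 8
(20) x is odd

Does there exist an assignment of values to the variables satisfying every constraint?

Unsatisfiable

Constraint 7 fixes x = 3 and constraint 18 fixes v = 2. Constraints 2, 6, and 15 give x = y = u = v, so x = v. But 3 ≠ 2 — contradiction.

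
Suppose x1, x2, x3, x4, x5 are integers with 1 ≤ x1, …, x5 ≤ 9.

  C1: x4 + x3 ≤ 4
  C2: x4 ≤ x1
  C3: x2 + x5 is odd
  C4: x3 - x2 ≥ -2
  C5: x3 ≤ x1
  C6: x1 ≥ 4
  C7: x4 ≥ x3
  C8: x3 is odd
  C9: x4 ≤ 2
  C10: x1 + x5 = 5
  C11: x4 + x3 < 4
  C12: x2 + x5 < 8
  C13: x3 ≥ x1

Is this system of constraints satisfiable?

From constraints 6 and 13: x3 ≥ x1 and x1 ≥ 4, so x3 ≥ 4. From constraints 7 and 9: x3 ≤ x4 and x4 ≤ 2, so x3 ≤ 2. But 2 < 4, so no value of x3 works.

Unsatisfiable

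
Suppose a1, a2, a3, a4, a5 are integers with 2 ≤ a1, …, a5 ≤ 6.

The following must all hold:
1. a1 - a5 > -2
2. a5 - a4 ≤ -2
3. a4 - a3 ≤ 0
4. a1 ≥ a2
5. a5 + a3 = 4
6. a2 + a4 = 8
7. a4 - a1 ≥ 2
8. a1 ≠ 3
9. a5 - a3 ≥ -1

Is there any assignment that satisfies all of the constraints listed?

Constraints 2, 3, and 9 give a5 − a3 ≥ -1, a3 − a4 ≥ 0, a4 − a5 ≥ 2.
Adding all 3 inequalities: the left sides telescope to 0, and the right sides sum to (-1) + 0 + 2 = 1. So 0 ≥ 1, which is false.

Unsatisfiable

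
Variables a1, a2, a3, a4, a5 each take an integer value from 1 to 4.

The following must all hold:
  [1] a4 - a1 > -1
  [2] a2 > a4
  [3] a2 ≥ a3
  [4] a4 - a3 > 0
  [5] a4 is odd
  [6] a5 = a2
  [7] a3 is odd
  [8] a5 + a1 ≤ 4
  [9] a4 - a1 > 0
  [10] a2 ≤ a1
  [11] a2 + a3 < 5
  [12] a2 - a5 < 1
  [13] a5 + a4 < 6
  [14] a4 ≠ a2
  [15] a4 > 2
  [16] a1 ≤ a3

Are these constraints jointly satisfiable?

Unsatisfiable

Constraints 2, 9, and 10 give a4 < a2, a2 ≤ a1, a1 < a4. Chaining: a4 < a2 ≤ a1 < a4, which forces a4 < a4 — impossible.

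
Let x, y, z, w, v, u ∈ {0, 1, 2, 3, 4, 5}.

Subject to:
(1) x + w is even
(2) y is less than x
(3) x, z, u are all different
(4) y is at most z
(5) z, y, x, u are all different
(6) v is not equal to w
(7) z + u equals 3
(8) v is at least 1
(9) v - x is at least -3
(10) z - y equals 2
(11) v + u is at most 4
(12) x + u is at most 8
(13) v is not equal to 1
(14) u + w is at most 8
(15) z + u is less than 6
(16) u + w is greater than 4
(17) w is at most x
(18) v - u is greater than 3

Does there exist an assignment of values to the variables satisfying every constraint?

Satisfiable

Try x = 5, y = 1, z = 3, w = 5, v = 4, u = 0.
Check constraint 7: z + u = 3; constraint 9: v - x = -1. The remaining constraints are straightforward to verify.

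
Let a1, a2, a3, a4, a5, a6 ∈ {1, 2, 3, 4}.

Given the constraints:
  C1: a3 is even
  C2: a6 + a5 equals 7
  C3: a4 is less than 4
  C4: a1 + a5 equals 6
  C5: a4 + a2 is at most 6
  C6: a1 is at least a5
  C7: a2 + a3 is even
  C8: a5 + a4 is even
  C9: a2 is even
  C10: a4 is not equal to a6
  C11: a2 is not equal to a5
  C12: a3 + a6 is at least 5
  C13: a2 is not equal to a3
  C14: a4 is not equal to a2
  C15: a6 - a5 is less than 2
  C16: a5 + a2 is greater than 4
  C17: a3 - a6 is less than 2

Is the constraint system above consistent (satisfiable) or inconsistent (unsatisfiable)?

Take a1 = 3, a2 = 2, a3 = 4, a4 = 3, a5 = 3, a6 = 4. Then constraint 2: a6 + a5 = 7; constraint 4: a1 + a5 = 6, and every other listed constraint is also met.

Satisfiable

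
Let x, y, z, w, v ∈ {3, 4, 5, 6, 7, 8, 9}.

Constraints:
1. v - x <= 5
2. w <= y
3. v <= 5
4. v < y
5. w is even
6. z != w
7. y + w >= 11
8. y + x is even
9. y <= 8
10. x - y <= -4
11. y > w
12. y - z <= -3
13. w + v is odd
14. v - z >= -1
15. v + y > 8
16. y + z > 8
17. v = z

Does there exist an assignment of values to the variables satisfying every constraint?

Constraints 1, 10, 12, and 14 give x − v ≥ -5, v − z ≥ -1, z − y ≥ 3, y − x ≥ 4.
Adding all 4 inequalities: the left sides telescope to 0, and the right sides sum to (-5) + (-1) + 3 + 4 = 1. So 0 ≥ 1, which is false.

Unsatisfiable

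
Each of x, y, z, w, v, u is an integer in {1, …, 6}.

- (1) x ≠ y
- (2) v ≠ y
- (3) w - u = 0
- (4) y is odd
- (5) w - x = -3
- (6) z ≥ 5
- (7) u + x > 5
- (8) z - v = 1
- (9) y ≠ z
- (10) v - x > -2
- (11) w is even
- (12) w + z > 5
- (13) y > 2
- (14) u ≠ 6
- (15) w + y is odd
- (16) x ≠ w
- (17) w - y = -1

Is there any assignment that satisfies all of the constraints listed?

Satisfiable

Setting (x, y, z, w, v, u) = (5, 3, 5, 2, 4, 2) satisfies everything: constraint 3: w - u = 0; constraint 5: w - x = -3; constraint 7: u + x = 7, and the others follow.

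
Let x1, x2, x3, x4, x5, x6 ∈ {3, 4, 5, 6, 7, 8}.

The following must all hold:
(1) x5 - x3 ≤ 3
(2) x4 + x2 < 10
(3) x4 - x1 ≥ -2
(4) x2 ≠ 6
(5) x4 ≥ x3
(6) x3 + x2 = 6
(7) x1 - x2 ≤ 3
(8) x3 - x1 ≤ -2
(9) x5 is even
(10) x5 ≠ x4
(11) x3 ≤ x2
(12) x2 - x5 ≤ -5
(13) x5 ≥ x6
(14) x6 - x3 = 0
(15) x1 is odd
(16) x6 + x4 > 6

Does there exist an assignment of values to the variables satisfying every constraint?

Unsatisfiable

Constraints 1, 7, 8, and 12 give x2 − x1 ≥ -3, x1 − x3 ≥ 2, x3 − x5 ≥ -3, x5 − x2 ≥ 5.
Adding all 4 inequalities: the left sides telescope to 0, and the right sides sum to (-3) + 2 + (-3) + 5 = 1. So 0 ≥ 1, which is false.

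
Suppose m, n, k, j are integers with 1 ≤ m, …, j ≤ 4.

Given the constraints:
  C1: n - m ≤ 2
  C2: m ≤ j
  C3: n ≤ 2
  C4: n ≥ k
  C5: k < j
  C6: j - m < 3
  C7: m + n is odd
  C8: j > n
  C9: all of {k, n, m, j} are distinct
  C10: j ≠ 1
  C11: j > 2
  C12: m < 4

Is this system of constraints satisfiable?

Satisfiable

Take m = 3, n = 2, k = 1, j = 4. Then constraint 1: n - m = -1; constraint 6: j - m = 1, and every other listed constraint is also met.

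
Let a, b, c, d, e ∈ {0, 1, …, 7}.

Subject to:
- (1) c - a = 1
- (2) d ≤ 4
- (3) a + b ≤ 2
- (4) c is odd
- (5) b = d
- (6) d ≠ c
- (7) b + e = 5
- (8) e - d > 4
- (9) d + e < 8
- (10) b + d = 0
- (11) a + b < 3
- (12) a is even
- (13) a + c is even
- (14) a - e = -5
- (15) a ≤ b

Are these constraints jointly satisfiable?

Unsatisfiable

Constraint 12 makes a even and constraint 4 makes c odd, so a + c must be odd. Constraint 13 says a + c is even — contradiction.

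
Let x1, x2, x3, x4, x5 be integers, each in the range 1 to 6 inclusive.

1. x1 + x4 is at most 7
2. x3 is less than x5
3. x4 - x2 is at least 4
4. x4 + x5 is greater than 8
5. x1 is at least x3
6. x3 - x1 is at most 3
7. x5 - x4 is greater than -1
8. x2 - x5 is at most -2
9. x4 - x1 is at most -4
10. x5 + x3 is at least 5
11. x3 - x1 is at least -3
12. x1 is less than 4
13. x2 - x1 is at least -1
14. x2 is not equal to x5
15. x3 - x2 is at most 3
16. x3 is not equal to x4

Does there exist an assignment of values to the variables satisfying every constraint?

Constraints 3, 9, 11, and 15 give x4 − x2 ≥ 4, x2 − x3 ≥ -3, x3 − x1 ≥ -3, x1 − x4 ≥ 4.
Adding all 4 inequalities: the left sides telescope to 0, and the right sides sum to 4 + (-3) + (-3) + 4 = 2. So 0 ≥ 2, which is false.

Unsatisfiable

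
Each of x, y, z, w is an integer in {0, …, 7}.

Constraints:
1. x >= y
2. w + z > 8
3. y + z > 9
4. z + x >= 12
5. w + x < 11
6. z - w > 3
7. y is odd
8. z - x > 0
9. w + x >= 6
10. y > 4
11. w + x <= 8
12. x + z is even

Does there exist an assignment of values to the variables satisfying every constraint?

Satisfiable

Try x = 5, y = 5, z = 7, w = 3.
Check constraint 2: w + z = 10; constraint 3: y + z = 12. The remaining constraints are straightforward to verify.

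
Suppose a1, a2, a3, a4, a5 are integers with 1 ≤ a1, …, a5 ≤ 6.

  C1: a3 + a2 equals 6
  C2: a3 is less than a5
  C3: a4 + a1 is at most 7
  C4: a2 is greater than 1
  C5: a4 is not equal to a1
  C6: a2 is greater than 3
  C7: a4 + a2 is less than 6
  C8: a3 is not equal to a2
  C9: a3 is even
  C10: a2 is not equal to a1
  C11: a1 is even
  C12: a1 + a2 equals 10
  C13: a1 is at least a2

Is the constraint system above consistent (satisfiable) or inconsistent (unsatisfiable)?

The assignment a1 = 6, a2 = 4, a3 = 2, a4 = 1, a5 = 4 works:
  constraint 1 holds since a3 + a2 = 6.
  constraint 3 holds since a4 + a1 = 7.
The rest check out directly.

Satisfiable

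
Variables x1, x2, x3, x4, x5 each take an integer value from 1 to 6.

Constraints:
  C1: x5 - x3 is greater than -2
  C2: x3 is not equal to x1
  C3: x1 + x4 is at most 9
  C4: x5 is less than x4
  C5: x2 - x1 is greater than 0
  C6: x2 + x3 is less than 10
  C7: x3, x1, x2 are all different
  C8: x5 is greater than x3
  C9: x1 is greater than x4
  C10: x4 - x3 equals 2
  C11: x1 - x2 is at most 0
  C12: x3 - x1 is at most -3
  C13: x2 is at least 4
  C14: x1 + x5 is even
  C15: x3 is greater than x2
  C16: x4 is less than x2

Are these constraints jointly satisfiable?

Constraints 4, 5, 8, 9, and 15 give x4 < x1, x1 < x2, x2 < x3, x3 < x5, x5 < x4. Chaining: x4 < x1 < x2 < x3 < x5 < x4, which forces x4 < x4 — impossible.

Unsatisfiable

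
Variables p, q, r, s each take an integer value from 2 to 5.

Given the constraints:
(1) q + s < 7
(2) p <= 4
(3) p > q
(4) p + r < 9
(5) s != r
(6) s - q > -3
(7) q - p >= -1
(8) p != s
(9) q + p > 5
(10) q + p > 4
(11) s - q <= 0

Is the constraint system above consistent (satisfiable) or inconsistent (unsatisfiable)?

Try p = 4, q = 3, r = 2, s = 3.
Check constraint 1: q + s = 6; constraint 4: p + r = 6; constraint 6: s - q = 0. The remaining constraints are straightforward to verify.

Satisfiable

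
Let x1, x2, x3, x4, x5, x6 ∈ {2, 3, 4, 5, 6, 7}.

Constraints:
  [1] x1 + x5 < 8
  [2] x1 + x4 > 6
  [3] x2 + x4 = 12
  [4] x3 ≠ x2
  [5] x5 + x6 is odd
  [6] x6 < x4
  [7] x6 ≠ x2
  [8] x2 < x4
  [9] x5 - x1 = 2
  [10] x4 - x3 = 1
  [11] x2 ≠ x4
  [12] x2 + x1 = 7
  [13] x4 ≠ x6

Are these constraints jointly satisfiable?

Setting (x1, x2, x3, x4, x5, x6) = (2, 5, 6, 7, 4, 3) satisfies everything: constraint 1: x1 + x5 = 6; constraint 2: x1 + x4 = 9; constraint 3: x2 + x4 = 12, and the others follow.

Satisfiable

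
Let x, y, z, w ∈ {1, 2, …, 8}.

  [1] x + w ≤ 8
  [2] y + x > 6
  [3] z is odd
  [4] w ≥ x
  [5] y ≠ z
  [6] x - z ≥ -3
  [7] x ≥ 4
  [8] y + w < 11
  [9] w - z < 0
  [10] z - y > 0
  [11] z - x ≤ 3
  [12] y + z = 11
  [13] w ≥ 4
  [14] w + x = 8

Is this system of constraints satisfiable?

Satisfiable

One satisfying assignment is x = 4, y = 4, z = 7, w = 4.
For the less obvious constraints — constraint 1: x + w = 8; constraint 2: y + x = 8; constraint 6: x - z = -3 — and the others hold by inspection.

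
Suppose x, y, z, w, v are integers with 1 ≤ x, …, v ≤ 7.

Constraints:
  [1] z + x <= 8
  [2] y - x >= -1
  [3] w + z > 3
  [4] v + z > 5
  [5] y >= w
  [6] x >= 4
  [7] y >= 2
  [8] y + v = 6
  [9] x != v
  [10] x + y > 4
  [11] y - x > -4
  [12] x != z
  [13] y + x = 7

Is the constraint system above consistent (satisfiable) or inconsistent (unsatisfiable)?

Satisfiable

Try x = 4, y = 3, z = 3, w = 1, v = 3.
Check constraint 1: z + x = 7; constraint 2: y - x = -1. The remaining constraints are straightforward to verify.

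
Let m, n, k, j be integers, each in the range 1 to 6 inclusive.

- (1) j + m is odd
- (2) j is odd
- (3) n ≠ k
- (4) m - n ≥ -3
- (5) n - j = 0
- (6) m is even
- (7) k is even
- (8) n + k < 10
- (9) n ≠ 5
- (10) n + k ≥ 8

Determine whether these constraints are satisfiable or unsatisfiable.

One satisfying assignment is m = 2, n = 3, k = 6, j = 3.
For the less obvious constraints — constraint 4: m - n = -1; constraint 5: n - j = 0 — and the others hold by inspection.

Satisfiable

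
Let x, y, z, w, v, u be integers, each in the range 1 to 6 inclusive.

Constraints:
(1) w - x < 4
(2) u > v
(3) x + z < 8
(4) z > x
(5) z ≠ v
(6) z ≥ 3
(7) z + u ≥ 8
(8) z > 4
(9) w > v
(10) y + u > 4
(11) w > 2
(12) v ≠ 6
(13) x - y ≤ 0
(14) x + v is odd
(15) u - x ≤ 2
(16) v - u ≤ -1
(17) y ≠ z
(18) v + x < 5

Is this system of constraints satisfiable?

Satisfiable

One satisfying assignment is x = 2, y = 3, z = 5, w = 3, v = 1, u = 3.
For the less obvious constraints — constraint 1: w - x = 1; constraint 3: x + z = 7 — and the others hold by inspection.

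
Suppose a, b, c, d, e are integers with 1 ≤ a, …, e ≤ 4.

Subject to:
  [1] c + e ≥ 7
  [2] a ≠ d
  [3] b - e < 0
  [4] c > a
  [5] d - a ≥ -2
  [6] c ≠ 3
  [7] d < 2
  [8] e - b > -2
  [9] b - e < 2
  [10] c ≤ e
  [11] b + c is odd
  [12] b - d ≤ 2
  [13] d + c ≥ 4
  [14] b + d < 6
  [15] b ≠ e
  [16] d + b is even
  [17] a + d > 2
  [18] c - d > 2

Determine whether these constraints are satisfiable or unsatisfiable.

Setting (a, b, c, d, e) = (2, 3, 4, 1, 4) satisfies everything: constraint 1: c + e = 8; constraint 3: b - e = -1; constraint 5: d - a = -1, and the others follow.

Satisfiable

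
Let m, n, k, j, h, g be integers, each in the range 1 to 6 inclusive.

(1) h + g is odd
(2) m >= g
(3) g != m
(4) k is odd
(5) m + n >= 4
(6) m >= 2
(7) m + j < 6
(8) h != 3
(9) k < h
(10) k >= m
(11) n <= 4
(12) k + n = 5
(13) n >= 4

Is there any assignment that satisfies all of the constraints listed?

Unsatisfiable

From constraints 6 and 10: k ≥ m ≥ 2. From constraint 13: n ≥ 4. Hence k + n ≥ 6. But constraint 12 requires k + n = 5, and 5 < 6. Contradiction.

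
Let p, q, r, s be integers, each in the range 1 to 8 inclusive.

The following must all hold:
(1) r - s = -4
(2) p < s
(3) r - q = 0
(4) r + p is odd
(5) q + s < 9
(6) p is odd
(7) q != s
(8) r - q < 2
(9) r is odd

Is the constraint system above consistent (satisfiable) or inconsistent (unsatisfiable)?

Unsatisfiable

Constraint 9 makes r odd and constraint 6 makes p odd, so r + p must be even. Constraint 4 says r + p is odd — contradiction.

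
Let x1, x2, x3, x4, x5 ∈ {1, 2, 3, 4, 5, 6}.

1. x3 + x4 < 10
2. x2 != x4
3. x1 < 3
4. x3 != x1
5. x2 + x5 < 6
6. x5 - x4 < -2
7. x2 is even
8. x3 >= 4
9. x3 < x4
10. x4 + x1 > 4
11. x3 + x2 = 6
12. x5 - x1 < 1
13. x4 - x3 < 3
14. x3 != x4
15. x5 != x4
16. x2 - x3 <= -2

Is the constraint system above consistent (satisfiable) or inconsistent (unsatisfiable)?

Try x1 = 2, x2 = 2, x3 = 4, x4 = 5, x5 = 2.
Check constraint 1: x3 + x4 = 9; constraint 5: x2 + x5 = 4. The remaining constraints are straightforward to verify.

Satisfiable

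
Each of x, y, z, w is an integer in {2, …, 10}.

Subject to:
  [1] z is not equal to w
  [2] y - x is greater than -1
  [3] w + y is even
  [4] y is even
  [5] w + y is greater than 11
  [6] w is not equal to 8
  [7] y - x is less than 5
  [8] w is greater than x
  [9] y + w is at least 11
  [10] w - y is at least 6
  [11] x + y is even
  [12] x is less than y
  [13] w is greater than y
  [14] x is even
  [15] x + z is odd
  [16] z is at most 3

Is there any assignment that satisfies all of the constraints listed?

Try x = 2, y = 4, z = 3, w = 10.
Check constraint 2: y - x = 2; constraint 5: w + y = 14. The remaining constraints are straightforward to verify.

Satisfiable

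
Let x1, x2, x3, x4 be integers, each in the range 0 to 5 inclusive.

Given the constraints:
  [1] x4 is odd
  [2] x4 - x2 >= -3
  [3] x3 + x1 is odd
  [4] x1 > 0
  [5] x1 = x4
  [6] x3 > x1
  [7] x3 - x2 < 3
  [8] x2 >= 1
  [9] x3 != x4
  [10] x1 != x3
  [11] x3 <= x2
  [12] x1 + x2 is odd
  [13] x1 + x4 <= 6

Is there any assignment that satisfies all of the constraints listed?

Setting (x1, x2, x3, x4) = (3, 4, 4, 3) satisfies everything: constraint 2: x4 - x2 = -1; constraint 7: x3 - x2 = 0, and the others follow.

Satisfiable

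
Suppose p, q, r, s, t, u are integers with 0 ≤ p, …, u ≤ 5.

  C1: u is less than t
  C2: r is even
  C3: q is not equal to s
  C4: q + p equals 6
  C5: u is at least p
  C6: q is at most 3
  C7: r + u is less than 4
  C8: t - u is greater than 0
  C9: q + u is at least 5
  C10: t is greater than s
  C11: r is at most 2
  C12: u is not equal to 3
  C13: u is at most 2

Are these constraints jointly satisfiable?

From constraint 6: q ≤ 3. From constraints 5 and 13: p ≤ u ≤ 2. Hence q + p ≤ 5. But constraint 4 requires q + p = 6, and 6 > 5. Contradiction.

Unsatisfiable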